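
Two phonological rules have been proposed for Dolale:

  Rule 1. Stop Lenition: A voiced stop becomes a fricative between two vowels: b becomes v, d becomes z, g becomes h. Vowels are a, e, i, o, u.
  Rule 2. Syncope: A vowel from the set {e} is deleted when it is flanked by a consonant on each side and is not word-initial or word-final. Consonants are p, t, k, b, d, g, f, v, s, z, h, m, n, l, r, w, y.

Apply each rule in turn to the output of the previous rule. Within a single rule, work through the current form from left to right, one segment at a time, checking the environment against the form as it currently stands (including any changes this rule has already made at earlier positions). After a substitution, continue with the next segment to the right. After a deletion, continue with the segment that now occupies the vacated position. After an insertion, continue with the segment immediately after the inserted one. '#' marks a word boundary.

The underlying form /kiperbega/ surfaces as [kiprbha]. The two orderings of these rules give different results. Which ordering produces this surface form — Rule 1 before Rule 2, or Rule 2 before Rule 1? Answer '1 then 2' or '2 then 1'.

1 then 2

Order 1 then 2:
  1 Stop Lenition: [kiperbega] → [kiperbeha]
  2 Syncope: [kiperbeha] → [kiprbha]
  result: [kiprbha]
Order 2 then 1:
  2 Syncope: [kiperbega] → [kiprbga]
  1 Stop Lenition: no change — [kiprbga]
  result: [kiprbga]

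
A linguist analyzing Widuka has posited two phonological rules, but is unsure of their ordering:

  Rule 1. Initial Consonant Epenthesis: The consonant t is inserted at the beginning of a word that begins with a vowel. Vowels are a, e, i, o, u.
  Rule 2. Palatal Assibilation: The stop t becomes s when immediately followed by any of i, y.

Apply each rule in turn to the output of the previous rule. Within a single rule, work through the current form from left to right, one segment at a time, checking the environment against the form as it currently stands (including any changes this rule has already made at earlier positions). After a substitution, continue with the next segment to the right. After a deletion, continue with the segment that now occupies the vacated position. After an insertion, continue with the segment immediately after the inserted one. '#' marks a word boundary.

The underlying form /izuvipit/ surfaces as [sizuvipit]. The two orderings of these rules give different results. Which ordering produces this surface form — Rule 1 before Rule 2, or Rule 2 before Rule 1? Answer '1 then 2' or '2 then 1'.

Order 1 then 2:
  1 Initial Consonant Epenthesis: [izuvipit] → [tizuvipit]
  2 Palatal Assibilation: [tizuvipit] → [sizuvipit]
  result: [sizuvipit]
Order 2 then 1:
  2 Palatal Assibilation: no change — [izuvipit]
  1 Initial Consonant Epenthesis: [izuvipit] → [tizuvipit]
  result: [tizuvipit]

1 then 2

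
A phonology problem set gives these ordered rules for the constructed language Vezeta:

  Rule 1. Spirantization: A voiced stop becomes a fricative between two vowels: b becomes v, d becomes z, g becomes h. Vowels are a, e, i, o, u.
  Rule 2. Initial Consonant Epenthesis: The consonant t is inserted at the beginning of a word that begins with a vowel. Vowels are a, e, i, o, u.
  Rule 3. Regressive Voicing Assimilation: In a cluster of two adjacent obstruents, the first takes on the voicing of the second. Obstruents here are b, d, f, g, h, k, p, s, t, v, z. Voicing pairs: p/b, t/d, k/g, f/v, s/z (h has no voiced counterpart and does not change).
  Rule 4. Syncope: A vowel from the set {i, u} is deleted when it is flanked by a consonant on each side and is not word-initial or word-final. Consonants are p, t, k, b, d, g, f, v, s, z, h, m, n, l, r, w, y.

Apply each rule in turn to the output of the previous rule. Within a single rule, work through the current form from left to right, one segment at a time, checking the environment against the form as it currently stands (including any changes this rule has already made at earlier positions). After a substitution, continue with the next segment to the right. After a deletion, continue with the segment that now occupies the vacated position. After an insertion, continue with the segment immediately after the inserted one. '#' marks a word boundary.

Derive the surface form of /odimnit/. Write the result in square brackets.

[tozmnt]

Rule 1 Spirantization: [odimnit] → [ozimnit]
Rule 2 Initial Consonant Epenthesis: [ozimnit] → [tozimnit]
Rule 3 Regressive Voicing Assimilation: no change — [tozimnit]
Rule 4 Syncope: [tozimnit] → [tozmnt]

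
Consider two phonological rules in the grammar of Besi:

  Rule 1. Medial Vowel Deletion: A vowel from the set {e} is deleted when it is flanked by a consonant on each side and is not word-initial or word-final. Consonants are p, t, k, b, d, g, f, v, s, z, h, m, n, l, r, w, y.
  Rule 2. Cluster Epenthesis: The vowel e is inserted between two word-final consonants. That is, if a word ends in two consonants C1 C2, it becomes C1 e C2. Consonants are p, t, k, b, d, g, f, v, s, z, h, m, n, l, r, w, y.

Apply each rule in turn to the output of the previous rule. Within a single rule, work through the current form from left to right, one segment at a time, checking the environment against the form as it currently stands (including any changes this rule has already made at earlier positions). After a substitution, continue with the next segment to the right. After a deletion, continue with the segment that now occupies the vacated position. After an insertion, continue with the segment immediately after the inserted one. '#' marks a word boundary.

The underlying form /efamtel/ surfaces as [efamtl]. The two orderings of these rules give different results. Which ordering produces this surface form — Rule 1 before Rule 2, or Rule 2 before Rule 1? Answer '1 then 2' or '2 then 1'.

2 then 1

Order 1 then 2:
  1 Medial Vowel Deletion: [efamtel] → [efamtl]
  2 Cluster Epenthesis: [efamtl] → [efamtel]
  result: [efamtel]
Order 2 then 1:
  2 Cluster Epenthesis: no change — [efamtel]
  1 Medial Vowel Deletion: [efamtel] → [efamtl]
  result: [efamtl]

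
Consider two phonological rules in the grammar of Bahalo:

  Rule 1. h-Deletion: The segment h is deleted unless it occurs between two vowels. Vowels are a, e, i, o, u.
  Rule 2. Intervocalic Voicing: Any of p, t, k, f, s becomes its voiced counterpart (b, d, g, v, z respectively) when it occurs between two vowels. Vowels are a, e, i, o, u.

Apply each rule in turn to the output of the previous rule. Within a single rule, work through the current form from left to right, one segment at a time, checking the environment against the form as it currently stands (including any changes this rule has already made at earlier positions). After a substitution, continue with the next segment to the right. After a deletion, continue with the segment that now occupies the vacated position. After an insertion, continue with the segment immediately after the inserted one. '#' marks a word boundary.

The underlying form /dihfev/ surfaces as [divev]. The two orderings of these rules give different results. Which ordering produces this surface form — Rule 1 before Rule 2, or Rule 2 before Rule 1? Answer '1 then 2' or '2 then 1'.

Order 1 then 2:
  1 h-Deletion: [dihfev] → [difev]
  2 Intervocalic Voicing: [difev] → [divev]
  result: [divev]
Order 2 then 1:
  2 Intervocalic Voicing: no change — [dihfev]
  1 h-Deletion: [dihfev] → [difev]
  result: [difev]

1 then 2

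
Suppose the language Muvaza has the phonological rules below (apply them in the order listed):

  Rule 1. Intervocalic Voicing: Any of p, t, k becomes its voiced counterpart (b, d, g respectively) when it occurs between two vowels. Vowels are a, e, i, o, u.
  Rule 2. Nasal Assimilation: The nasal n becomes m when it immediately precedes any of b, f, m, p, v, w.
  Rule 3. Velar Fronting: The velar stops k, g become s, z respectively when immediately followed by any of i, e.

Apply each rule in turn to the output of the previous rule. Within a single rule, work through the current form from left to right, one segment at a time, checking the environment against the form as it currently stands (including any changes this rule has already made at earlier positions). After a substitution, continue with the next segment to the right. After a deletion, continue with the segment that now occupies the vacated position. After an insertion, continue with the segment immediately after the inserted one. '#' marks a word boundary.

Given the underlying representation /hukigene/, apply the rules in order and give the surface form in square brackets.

Rule 1 Intervocalic Voicing: [hukigene] → [hugigene]
Rule 2 Nasal Assimilation: no change — [hugigene]
Rule 3 Velar Fronting: [hugigene] → [huzizene]

[huzizene]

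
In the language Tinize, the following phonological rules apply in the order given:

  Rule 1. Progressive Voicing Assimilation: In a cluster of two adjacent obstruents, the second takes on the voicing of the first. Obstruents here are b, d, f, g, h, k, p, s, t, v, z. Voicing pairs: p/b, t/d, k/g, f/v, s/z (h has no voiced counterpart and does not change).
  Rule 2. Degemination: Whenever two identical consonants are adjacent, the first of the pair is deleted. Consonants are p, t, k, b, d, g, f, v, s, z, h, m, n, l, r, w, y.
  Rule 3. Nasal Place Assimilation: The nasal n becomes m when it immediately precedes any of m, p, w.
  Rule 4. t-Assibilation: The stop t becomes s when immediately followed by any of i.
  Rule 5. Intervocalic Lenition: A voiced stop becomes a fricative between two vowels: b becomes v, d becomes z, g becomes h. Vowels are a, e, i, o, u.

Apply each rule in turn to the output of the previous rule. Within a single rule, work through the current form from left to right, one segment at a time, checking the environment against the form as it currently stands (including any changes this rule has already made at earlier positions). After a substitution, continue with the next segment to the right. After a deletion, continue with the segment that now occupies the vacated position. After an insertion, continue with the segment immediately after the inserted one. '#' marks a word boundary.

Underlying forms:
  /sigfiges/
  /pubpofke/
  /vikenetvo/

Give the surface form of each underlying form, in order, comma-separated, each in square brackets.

/sigfiges/:
  Rule 1 Progressive Voicing Assimilation: [sigfiges] → [sigviges]
  Rule 2 Degemination: no change — [sigviges]
  Rule 3 Nasal Place Assimilation: no change — [sigviges]
  Rule 4 t-Assibilation: no change — [sigviges]
  Rule 5 Intervocalic Lenition: [sigviges] → [sigvihes]
/pubpofke/:
  Rule 1 Progressive Voicing Assimilation: [pubpofke] → [pubbofke]
  Rule 2 Degemination: [pubbofke] → [pubofke]
  Rule 3 Nasal Place Assimilation: no change — [pubofke]
  Rule 4 t-Assibilation: no change — [pubofke]
  Rule 5 Intervocalic Lenition: [pubofke] → [puvofke]
/vikenetvo/:
  Rule 1 Progressive Voicing Assimilation: [vikenetvo] → [vikenetfo]
  Rule 2 Degemination: no change — [vikenetfo]
  Rule 3 Nasal Place Assimilation: no change — [vikenetfo]
  Rule 4 t-Assibilation: no change — [vikenetfo]
  Rule 5 Intervocalic Lenition: no change — [vikenetfo]

[sigvihes], [puvofke], [vikenetfo]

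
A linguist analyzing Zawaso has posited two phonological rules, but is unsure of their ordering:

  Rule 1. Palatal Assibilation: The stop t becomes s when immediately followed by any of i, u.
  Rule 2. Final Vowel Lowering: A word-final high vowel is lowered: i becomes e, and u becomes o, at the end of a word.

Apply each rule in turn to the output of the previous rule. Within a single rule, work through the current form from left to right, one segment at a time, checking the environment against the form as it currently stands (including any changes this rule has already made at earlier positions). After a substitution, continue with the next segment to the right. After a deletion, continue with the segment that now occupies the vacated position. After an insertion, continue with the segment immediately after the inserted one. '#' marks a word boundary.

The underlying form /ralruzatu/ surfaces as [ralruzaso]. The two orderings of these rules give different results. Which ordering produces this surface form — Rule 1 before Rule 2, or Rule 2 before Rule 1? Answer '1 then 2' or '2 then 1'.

Order 1 then 2:
  1 Palatal Assibilation: [ralruzatu] → [ralruzasu]
  2 Final Vowel Lowering: [ralruzasu] → [ralruzaso]
  result: [ralruzaso]
Order 2 then 1:
  2 Final Vowel Lowering: [ralruzatu] → [ralruzato]
  1 Palatal Assibilation: no change — [ralruzato]
  result: [ralruzato]

1 then 2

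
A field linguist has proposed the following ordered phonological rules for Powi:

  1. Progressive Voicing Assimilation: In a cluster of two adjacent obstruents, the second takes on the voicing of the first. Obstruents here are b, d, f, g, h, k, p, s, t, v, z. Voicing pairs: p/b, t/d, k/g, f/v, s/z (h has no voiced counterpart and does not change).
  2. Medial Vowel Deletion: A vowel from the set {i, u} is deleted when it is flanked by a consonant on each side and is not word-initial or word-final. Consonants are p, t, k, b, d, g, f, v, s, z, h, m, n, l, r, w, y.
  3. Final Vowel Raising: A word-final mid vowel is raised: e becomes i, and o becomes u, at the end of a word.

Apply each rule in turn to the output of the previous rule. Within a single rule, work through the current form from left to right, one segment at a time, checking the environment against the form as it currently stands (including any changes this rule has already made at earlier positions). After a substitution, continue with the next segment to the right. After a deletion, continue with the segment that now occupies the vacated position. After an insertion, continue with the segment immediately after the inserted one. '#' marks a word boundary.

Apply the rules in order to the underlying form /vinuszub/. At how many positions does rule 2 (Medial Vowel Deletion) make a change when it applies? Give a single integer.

1 Progressive Voicing Assimilation: [vinuszub] → [vinussub]
2 Medial Vowel Deletion: [vinussub] → [vnssb]
3 Final Vowel Raising: no change — [vnssb]
Rule 2 changed 3 position(s).

3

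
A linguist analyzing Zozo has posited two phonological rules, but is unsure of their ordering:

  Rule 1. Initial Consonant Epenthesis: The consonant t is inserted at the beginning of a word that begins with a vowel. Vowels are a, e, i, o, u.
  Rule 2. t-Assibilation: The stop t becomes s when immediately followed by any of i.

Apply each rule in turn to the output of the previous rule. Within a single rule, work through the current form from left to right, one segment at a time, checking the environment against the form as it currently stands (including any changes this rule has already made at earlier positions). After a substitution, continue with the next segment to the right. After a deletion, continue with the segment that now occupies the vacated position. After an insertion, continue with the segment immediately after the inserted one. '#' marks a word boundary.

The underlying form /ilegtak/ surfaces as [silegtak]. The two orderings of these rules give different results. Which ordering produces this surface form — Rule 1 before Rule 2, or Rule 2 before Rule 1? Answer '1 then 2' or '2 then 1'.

Order 1 then 2:
  1 Initial Consonant Epenthesis: [ilegtak] → [tilegtak]
  2 t-Assibilation: [tilegtak] → [silegtak]
  result: [silegtak]
Order 2 then 1:
  2 t-Assibilation: no change — [ilegtak]
  1 Initial Consonant Epenthesis: [ilegtak] → [tilegtak]
  result: [tilegtak]

1 then 2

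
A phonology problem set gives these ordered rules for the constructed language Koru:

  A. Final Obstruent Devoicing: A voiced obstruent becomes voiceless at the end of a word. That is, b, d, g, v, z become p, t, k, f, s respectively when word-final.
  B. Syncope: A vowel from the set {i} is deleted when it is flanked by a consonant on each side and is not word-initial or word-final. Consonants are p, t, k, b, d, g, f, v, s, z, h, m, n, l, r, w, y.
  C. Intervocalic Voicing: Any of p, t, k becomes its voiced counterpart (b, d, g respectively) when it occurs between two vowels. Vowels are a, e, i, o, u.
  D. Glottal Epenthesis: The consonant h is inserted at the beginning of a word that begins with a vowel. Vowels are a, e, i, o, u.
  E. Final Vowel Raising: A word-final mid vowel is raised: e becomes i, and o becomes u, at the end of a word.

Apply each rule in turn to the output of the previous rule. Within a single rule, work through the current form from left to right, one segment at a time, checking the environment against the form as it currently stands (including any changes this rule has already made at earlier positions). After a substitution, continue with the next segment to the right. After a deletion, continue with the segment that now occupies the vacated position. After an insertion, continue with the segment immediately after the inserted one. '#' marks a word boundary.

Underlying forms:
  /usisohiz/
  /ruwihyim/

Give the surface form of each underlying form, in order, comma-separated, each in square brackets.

/usisohiz/:
  A Final Obstruent Devoicing: [usisohiz] → [usisohis]
  B Syncope: [usisohis] → [ussohs]
  C Intervocalic Voicing: no change — [ussohs]
  D Glottal Epenthesis: [ussohs] → [hussohs]
  E Final Vowel Raising: no change — [hussohs]
/ruwihyim/:
  A Final Obstruent Devoicing: no change — [ruwihyim]
  B Syncope: [ruwihyim] → [ruwhym]
  C Intervocalic Voicing: no change — [ruwhym]
  D Glottal Epenthesis: no change — [ruwhym]
  E Final Vowel Raising: no change — [ruwhym]

[hussohs], [ruwhym]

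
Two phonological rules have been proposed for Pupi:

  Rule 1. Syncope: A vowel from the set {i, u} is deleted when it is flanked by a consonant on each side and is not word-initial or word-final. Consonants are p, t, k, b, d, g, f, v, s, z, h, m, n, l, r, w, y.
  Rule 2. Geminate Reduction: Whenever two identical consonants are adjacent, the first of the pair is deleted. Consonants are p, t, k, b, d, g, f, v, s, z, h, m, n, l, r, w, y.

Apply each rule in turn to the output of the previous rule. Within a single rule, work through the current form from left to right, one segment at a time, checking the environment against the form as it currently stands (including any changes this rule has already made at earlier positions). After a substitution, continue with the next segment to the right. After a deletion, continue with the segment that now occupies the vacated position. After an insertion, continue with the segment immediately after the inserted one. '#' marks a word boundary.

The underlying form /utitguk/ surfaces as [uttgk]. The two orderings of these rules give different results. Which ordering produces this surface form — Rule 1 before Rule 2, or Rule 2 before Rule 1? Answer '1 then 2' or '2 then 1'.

2 then 1

Order 1 then 2:
  1 Syncope: [utitguk] → [uttgk]
  2 Geminate Reduction: [uttgk] → [utgk]
  result: [utgk]
Order 2 then 1:
  2 Geminate Reduction: no change — [utitguk]
  1 Syncope: [utitguk] → [uttgk]
  result: [uttgk]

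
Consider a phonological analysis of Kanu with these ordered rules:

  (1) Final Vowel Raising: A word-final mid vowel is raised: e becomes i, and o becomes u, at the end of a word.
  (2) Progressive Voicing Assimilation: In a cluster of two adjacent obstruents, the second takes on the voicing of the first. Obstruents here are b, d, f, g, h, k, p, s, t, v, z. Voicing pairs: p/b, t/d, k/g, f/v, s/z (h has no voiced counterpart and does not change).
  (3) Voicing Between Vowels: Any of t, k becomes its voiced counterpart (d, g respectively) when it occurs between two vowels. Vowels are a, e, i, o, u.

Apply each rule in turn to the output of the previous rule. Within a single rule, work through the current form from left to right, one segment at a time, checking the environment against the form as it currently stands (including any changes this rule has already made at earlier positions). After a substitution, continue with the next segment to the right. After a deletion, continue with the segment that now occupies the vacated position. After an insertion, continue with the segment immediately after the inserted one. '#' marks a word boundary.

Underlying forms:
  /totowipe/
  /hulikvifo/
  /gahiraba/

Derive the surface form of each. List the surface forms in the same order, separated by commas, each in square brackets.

[todowipi], [hulikfifu], [gahiraba]

/totowipe/:
  (1) Final Vowel Raising: [totowipe] → [totowipi]
  (2) Progressive Voicing Assimilation: no change — [totowipi]
  (3) Voicing Between Vowels: [totowipi] → [todowipi]
/hulikvifo/:
  (1) Final Vowel Raising: [hulikvifo] → [hulikvifu]
  (2) Progressive Voicing Assimilation: [hulikvifu] → [hulikfifu]
  (3) Voicing Between Vowels: no change — [hulikfifu]
/gahiraba/:
  (1) Final Vowel Raising: no change — [gahiraba]
  (2) Progressive Voicing Assimilation: no change — [gahiraba]
  (3) Voicing Between Vowels: no change — [gahiraba]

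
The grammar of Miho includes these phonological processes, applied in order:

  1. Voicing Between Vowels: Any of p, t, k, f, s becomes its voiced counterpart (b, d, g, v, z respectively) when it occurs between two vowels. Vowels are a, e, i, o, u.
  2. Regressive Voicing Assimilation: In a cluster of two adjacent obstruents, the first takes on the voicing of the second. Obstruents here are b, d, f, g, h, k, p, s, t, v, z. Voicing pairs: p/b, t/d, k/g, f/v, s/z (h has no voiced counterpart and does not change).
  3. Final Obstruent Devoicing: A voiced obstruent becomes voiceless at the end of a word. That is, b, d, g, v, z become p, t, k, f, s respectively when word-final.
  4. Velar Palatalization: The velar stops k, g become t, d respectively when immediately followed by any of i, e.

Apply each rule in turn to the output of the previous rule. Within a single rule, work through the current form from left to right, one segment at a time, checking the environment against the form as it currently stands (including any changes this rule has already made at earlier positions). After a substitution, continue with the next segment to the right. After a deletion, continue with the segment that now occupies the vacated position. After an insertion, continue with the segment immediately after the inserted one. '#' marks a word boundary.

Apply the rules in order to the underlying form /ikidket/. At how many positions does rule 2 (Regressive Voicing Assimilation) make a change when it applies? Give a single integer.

1 Voicing Between Vowels: [ikidket] → [igidket]
2 Regressive Voicing Assimilation: [igidket] → [igitket]
3 Final Obstruent Devoicing: no change — [igitket]
4 Velar Palatalization: [igitket] → [idittet]
Rule 2 changed 1 position(s).

1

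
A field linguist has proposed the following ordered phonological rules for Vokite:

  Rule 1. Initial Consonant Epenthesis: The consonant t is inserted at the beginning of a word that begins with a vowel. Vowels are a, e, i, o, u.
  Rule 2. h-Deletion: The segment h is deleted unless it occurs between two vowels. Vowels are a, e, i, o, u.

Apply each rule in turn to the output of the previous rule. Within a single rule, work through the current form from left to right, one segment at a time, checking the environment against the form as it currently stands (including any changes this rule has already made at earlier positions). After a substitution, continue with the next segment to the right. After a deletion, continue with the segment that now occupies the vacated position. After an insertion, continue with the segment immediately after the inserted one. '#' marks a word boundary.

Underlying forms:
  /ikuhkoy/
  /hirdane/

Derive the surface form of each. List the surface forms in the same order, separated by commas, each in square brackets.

[tikukoy], [irdane]

/ikuhkoy/:
  Rule 1 Initial Consonant Epenthesis: [ikuhkoy] → [tikuhkoy]
  Rule 2 h-Deletion: [tikuhkoy] → [tikukoy]
/hirdane/:
  Rule 1 Initial Consonant Epenthesis: no change — [hirdane]
  Rule 2 h-Deletion: [hirdane] → [irdane]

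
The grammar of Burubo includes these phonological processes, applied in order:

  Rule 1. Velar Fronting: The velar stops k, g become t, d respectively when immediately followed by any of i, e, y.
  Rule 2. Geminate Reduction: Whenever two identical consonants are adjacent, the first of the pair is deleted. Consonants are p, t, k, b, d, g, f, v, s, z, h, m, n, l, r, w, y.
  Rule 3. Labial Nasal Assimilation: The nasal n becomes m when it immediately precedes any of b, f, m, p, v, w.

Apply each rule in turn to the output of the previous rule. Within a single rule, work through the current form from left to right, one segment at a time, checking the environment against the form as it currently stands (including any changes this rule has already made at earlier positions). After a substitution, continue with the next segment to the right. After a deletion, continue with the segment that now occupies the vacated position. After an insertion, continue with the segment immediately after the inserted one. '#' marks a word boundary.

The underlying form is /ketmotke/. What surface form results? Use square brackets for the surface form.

[tetmote]

Rule 1 Velar Fronting: [ketmotke] → [tetmotte]
Rule 2 Geminate Reduction: [tetmotte] → [tetmote]
Rule 3 Labial Nasal Assimilation: no change — [tetmote]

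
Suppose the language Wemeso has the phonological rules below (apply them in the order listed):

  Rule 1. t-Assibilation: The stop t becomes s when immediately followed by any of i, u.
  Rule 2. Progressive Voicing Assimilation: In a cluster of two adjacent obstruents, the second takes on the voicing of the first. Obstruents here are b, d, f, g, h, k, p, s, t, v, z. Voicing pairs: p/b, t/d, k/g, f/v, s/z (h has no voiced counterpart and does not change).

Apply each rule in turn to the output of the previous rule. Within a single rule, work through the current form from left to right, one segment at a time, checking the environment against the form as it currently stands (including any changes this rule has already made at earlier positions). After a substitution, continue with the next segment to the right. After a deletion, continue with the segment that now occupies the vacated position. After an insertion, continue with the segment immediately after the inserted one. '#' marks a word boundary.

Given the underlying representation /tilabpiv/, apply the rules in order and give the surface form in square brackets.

[silabbiv]

Rule 1 t-Assibilation: [tilabpiv] → [silabpiv]
Rule 2 Progressive Voicing Assimilation: [silabpiv] → [silabbiv]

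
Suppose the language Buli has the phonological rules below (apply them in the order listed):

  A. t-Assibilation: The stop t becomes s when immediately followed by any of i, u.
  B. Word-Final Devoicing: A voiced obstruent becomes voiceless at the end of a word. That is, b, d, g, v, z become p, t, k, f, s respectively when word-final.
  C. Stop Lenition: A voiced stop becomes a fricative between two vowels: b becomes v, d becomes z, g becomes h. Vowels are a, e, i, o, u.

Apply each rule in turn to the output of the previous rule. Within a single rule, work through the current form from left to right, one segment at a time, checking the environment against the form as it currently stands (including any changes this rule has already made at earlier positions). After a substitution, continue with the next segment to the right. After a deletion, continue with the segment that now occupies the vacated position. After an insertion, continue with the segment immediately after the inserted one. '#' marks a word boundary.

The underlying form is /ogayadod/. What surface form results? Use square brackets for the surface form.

A t-Assibilation: no change — [ogayadod]
B Word-Final Devoicing: [ogayadod] → [ogayadot]
C Stop Lenition: [ogayadot] → [ohayazot]

[ohayazot]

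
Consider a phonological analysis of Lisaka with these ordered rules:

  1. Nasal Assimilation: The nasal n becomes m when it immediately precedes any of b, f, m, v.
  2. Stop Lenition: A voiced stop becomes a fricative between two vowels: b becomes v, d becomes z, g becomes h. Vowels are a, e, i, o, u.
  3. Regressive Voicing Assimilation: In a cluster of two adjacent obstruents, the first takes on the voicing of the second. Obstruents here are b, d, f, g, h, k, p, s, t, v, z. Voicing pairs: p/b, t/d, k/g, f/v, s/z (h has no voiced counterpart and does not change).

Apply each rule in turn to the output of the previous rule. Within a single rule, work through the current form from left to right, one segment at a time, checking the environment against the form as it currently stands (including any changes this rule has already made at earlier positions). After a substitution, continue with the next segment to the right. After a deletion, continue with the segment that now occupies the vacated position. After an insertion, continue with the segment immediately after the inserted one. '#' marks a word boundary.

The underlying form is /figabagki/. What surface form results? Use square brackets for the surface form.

1 Nasal Assimilation: no change — [figabagki]
2 Stop Lenition: [figabagki] → [fihavagki]
3 Regressive Voicing Assimilation: [fihavagki] → [fihavakki]

[fihavakki]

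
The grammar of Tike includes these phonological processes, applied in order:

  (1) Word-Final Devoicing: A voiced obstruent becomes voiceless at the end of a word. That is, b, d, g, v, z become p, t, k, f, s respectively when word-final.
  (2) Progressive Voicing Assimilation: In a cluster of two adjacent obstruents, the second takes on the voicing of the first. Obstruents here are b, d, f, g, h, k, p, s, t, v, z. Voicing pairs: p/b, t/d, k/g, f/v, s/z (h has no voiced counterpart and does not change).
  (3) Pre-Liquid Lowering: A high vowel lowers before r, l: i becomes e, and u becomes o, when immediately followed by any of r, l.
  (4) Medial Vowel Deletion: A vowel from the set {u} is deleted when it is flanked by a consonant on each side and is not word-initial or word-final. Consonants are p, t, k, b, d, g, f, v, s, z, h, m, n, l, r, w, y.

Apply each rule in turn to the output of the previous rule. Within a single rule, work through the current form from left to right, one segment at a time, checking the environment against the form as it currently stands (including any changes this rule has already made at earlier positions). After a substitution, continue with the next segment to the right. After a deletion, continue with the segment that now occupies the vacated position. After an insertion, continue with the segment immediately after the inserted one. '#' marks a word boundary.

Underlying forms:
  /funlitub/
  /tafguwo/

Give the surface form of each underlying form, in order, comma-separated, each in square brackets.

[fnlitp], [tafkwo]

/funlitub/:
  (1) Word-Final Devoicing: [funlitub] → [funlitup]
  (2) Progressive Voicing Assimilation: no change — [funlitup]
  (3) Pre-Liquid Lowering: no change — [funlitup]
  (4) Medial Vowel Deletion: [funlitup] → [fnlitp]
/tafguwo/:
  (1) Word-Final Devoicing: no change — [tafguwo]
  (2) Progressive Voicing Assimilation: [tafguwo] → [tafkuwo]
  (3) Pre-Liquid Lowering: no change — [tafkuwo]
  (4) Medial Vowel Deletion: [tafkuwo] → [tafkwo]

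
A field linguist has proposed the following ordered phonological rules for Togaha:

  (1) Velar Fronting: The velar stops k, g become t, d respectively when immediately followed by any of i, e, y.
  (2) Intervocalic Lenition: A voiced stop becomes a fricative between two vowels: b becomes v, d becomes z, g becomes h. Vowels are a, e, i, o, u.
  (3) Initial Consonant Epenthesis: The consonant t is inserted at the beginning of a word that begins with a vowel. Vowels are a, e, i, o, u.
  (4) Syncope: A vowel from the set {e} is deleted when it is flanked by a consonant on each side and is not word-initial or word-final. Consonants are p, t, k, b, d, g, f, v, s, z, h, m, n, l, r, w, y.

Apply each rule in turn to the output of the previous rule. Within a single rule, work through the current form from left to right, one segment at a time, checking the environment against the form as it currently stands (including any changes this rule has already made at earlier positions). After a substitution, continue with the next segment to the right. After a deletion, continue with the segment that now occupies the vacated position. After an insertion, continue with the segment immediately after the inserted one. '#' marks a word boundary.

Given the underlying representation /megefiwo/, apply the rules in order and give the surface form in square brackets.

[mzfiwo]

(1) Velar Fronting: [megefiwo] → [medefiwo]
(2) Intervocalic Lenition: [medefiwo] → [mezefiwo]
(3) Initial Consonant Epenthesis: no change — [mezefiwo]
(4) Syncope: [mezefiwo] → [mzfiwo]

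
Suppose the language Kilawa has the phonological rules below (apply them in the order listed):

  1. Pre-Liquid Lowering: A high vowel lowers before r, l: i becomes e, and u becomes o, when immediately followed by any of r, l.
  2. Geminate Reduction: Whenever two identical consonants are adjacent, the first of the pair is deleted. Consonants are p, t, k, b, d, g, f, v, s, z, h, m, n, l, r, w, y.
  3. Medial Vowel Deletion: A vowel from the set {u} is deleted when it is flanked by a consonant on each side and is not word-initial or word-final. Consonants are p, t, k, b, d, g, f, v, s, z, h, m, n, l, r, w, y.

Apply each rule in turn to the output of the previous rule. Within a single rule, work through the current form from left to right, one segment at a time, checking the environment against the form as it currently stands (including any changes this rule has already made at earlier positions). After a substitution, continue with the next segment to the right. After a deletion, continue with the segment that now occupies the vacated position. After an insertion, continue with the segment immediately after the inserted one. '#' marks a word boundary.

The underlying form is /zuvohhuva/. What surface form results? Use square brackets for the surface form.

1 Pre-Liquid Lowering: no change — [zuvohhuva]
2 Geminate Reduction: [zuvohhuva] → [zuvohuva]
3 Medial Vowel Deletion: [zuvohuva] → [zvohva]

[zvohva]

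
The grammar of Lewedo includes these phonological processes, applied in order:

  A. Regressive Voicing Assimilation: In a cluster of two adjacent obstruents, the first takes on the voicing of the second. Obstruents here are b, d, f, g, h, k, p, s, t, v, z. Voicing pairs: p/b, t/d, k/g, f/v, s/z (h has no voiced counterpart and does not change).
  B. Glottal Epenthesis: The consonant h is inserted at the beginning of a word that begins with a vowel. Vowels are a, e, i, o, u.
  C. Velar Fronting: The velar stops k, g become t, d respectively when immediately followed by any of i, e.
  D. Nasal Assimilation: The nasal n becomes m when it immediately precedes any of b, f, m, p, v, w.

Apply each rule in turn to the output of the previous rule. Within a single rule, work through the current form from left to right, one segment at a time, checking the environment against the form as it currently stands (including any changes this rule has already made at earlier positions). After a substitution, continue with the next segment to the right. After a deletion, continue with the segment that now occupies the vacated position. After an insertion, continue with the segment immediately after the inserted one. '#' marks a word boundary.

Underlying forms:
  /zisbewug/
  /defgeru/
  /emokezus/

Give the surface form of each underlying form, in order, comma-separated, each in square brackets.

[zizbewug], [devderu], [hemotezus]

/zisbewug/:
  A Regressive Voicing Assimilation: [zisbewug] → [zizbewug]
  B Glottal Epenthesis: no change — [zizbewug]
  C Velar Fronting: no change — [zizbewug]
  D Nasal Assimilation: no change — [zizbewug]
/defgeru/:
  A Regressive Voicing Assimilation: [defgeru] → [devgeru]
  B Glottal Epenthesis: no change — [devgeru]
  C Velar Fronting: [devgeru] → [devderu]
  D Nasal Assimilation: no change — [devderu]
/emokezus/:
  A Regressive Voicing Assimilation: no change — [emokezus]
  B Glottal Epenthesis: [emokezus] → [hemokezus]
  C Velar Fronting: [hemokezus] → [hemotezus]
  D Nasal Assimilation: no change — [hemotezus]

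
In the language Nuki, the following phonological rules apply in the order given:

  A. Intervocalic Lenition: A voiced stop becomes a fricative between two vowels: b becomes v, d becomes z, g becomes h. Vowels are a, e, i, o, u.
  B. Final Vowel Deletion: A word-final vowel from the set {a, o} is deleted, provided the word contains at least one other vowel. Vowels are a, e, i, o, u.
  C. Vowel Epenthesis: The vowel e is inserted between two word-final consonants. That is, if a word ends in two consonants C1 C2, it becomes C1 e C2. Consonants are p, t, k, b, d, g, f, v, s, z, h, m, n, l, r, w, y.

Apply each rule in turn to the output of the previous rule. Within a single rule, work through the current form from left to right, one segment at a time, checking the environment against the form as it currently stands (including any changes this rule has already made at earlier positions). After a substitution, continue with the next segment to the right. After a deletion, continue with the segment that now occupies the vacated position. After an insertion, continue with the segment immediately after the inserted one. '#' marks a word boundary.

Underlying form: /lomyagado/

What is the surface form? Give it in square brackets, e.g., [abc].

[lomyahaz]

A Intervocalic Lenition: [lomyagado] → [lomyahazo]
B Final Vowel Deletion: [lomyahazo] → [lomyahaz]
C Vowel Epenthesis: no change — [lomyahaz]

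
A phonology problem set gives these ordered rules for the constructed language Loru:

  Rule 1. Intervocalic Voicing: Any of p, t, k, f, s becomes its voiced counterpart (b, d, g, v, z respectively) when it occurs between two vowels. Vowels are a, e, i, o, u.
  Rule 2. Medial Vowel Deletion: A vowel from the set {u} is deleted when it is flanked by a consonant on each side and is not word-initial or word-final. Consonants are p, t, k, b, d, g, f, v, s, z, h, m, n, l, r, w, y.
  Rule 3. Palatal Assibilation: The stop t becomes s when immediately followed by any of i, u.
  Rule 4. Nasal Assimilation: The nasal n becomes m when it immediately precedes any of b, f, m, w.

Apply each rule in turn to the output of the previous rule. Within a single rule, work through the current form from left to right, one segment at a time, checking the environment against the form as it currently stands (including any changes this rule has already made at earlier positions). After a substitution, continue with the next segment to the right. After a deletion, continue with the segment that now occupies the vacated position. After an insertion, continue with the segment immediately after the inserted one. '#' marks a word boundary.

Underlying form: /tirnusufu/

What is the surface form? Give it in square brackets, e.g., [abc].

[sirnzvu]

Rule 1 Intervocalic Voicing: [tirnusufu] → [tirnuzuvu]
Rule 2 Medial Vowel Deletion: [tirnuzuvu] → [tirnzvu]
Rule 3 Palatal Assibilation: [tirnzvu] → [sirnzvu]
Rule 4 Nasal Assimilation: no change — [sirnzvu]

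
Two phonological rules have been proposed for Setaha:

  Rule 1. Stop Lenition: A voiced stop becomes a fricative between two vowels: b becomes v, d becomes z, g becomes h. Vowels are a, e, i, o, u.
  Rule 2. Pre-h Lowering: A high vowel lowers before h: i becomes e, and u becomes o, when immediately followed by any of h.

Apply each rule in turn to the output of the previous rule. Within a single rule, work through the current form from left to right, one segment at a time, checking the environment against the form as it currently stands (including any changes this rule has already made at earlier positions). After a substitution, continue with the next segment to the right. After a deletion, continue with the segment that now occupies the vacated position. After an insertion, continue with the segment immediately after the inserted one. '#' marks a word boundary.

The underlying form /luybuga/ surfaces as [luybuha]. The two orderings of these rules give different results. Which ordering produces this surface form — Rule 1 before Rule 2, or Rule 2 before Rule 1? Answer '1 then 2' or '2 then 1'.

2 then 1

Order 1 then 2:
  1 Stop Lenition: [luybuga] → [luybuha]
  2 Pre-h Lowering: [luybuha] → [luyboha]
  result: [luyboha]
Order 2 then 1:
  2 Pre-h Lowering: no change — [luybuga]
  1 Stop Lenition: [luybuga] → [luybuha]
  result: [luybuha]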